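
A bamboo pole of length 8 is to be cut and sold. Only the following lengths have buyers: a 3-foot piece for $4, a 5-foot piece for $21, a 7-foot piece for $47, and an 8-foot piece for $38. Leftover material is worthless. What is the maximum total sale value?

47

Build f[k] bottom-up: f[k] = max over allowed piece i of (p[i] + f[k−i]).
f[1] = 0
f[2] = 0
f[3] = 4
f[4] = 4
f[5] = max(4+0, 21+0) = 21
f[6] = max(4+4, 21+0) = 21
f[7] = max(4+4, 21+0, 47+0) = 47
f[8] = max(4+21, 21+4, 47+0, 38+0) = 47
One optimal cutting: pieces 7 with 1 foot of scrap → $47.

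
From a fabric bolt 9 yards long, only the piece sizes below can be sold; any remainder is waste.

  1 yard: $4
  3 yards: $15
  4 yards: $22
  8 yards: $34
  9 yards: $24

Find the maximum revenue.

48

Build best[k] bottom-up: best[k] = max over allowed piece i of (p[i] + best[k−i]).
best[1] = 4
best[2] = 8  (first piece 1, then best[1]=4)
best[3] = max(4+8, 15+0) = 15
best[4] = max(4+15, 15+4, 22+0) = 22
best[5] = max(4+22, 15+8, 22+4) = 26
best[6] = max(4+26, 15+15, 22+8) = 30
best[7] = max(4+30, 15+22, 22+15) = 37
best[8] = max(4+37, 15+26, 22+22, 34+0) = 44
best[9] = max(4+44, 15+30, 22+26, 34+4, 24+0) = 48
One optimal cutting: 4 + 4 + 1 → $48.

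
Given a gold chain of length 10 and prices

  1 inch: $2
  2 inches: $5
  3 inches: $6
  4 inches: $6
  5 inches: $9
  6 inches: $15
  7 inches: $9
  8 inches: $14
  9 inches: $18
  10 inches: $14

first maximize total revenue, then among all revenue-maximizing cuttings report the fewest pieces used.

Let r[k] be the best obtainable value from length k. For each k, try every first piece i and keep the best of price[i] + r[k−i].
r[1] = 2
r[2] = 5
r[3] = 7  (first piece 1, then r[2]=5)
r[4] = 10  (first piece 2, then r[2]=5)
r[5] = 12  (first piece 1, then r[4]=10)
r[6] = 15  (first piece 2, then r[4]=10)
r[7] = 17  (first piece 1, then r[6]=15)
r[8] = 20  (first piece 2, then r[6]=15)
r[9] = 22  (first piece 1, then r[8]=20)
r[10] = 25  (first piece 2, then r[8]=20)
Maximum revenue is $25.
Now minimize piece count subject to staying optimal: for each k, pieces[k] = 1 + min over i with p[i]+r[k−i]=r[k] of pieces[k−i].
pieces[7] = 2
pieces[8] = 2
pieces[9] = 3
pieces[10] = 3

3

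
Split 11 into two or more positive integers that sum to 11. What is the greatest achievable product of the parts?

54

Let prod[k] be the best product for length k (with at least one cut). For each first piece i, the rest contributes max(k−i, prod[k−i]).
Small cases: prod[2]=1, prod[3]=2, prod[4]=4, prod[5]=6, prod[6]=9.
prod[7] = 2*max(5,6) = 2*6 = 12
prod[8] = 2*max(6,9) = 2*9 = 18
prod[9] = 3*max(6,9) = 3*9 = 27
prod[10] = 2*max(8,18) = 2*18 = 36
prod[11] = 2*max(9,27) = 2*27 = 54
One optimal split: 3 + 3 + 3 + 2; product 3*3*3*2 = 54.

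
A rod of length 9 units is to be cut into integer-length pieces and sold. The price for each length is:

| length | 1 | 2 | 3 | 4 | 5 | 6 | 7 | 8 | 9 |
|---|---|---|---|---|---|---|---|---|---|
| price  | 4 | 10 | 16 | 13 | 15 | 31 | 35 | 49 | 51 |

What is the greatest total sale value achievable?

53

Build v[k] bottom-up: v[k] = max over allowed piece i of (p[i] + v[k−i]).
v[1] = 4
v[2] = 10
v[3] = 16
v[4] = 20  (first piece 1, then v[3]=16)
v[5] = 26  (first piece 2, then v[3]=16)
v[6] = 32  (first piece 3, then v[3]=16)
v[7] = 36  (first piece 1, then v[6]=32)
v[8] = 49
v[9] = 53  (first piece 1, then v[8]=49)
One optimal cutting: 8 + 1 → $49 + $4 = $53.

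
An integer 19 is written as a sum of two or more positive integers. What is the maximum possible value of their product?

Let m[k] be the best product for length k (with at least one cut). For each first piece i, the rest contributes max(k−i, m[k−i]).
m[2] = 1*max(1,0) = 1*1 = 1
m[3] = 1*max(2,1) = 1*2 = 2
m[4] = 2*max(2,1) = 2*2 = 4
m[5] = 2*max(3,2) = 2*3 = 6
m[6] = 3*max(3,2) = 3*3 = 9
m[7] = 2*max(5,6) = 2*6 = 12
m[8] = 2*max(6,9) = 2*9 = 18
m[9] = 3*max(6,9) = 3*9 = 27
m[10] = 2*max(8,18) = 2*18 = 36
m[11] = 2*max(9,27) = 2*27 = 54
m[12] = 3*max(9,27) = 3*27 = 81
m[13] = 2*max(11,54) = 2*54 = 108
m[14] = 2*max(12,81) = 2*81 = 162
m[15] = 3*max(12,81) = 3*81 = 243
m[16] = 2*max(14,162) = 2*162 = 324
m[17] = 2*max(15,243) = 2*243 = 486
m[18] = 3*max(15,243) = 3*243 = 729
m[19] = 2*max(17,486) = 2*486 = 972
One optimal split: 3 + 3 + 3 + 3 + 3 + 2 + 2; product 3*3*3*3*3*2*2 = 972.

972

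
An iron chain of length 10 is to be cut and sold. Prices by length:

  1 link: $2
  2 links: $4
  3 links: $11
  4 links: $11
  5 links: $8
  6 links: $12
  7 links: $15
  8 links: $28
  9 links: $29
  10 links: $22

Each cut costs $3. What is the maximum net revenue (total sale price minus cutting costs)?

29

Build net[k] bottom-up: net[k] = max over allowed piece i of (p[i] + net[k−i]) − 3 per cut.
net[1] = 2
net[2] = max(2+2-3, 4+0) = 4
net[3] = max(2+4-3, 4+2-3, 11+0) = 11
net[4] = max(2+11-3, 4+4-3, 11+2-3, 11+0) = 11
net[5] = max(2+11-3, 4+11-3, 11+4-3, 11+2-3, 8+0) = 12
net[6] = max(2+12-3, 4+11-3, 11+11-3, 11+4-3, 8+2-3, 12+0) = 19
net[7] = max(2+19-3, 4+12-3, 11+11-3, …, 12+2-3, 15+0) = 19
net[8] = max(2+19-3, 4+19-3, 11+12-3, …, 15+2-3, 28+0) = 28
net[9] = max(2+28-3, 4+19-3, 11+19-3, …, 28+2-3, 29+0) = 29
net[10] = max(2+29-3, 4+28-3, 11+19-3, …, 29+2-3, 22+0) = 29
One optimal plan: pieces 8 + 2 (1 cut) → $32 − $3 = $29.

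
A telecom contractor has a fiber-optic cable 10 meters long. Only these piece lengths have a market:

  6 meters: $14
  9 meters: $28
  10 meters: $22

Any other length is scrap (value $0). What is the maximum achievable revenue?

Let r[k] be the best obtainable value from length k. For each k, try every first piece i and keep the best of price[i] + r[k−i].
r[1] = 0
r[2] = 0
r[3] = 0
r[4] = 0
r[5] = 0
r[6] = 14
r[7] = 14
r[8] = 14
r[9] = max(14+0, 28+0) = 28
r[10] = max(14+0, 28+0, 22+0) = 28
One optimal cutting: pieces 9 with 1 meter of scrap → $28.

28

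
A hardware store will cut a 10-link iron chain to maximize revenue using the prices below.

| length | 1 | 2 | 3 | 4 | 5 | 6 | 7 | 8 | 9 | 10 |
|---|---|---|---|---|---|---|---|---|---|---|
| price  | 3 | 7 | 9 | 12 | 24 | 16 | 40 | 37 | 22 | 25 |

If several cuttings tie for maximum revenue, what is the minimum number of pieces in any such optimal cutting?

Consider every possible first cut. r[k] is the best of p[i]+r[k−i] over all sellable i≤k.
r[1] = 3
r[2] = 7
r[3] = 10  (first piece 1, then r[2]=7)
r[4] = 14  (first piece 2, then r[2]=7)
r[5] = 24
r[6] = 27  (first piece 1, then r[5]=24)
r[7] = 40
r[8] = 43  (first piece 1, then r[7]=40)
r[9] = 47  (first piece 2, then r[7]=40)
r[10] = 50  (first piece 1, then r[9]=47)
Maximum revenue is $50.
Now minimize piece count subject to staying optimal: for each k, pieces[k] = 1 + min over i with p[i]+r[k−i]=r[k] of pieces[k−i].
pieces[7] = 1
pieces[8] = 2
pieces[9] = 2
pieces[10] = 3

3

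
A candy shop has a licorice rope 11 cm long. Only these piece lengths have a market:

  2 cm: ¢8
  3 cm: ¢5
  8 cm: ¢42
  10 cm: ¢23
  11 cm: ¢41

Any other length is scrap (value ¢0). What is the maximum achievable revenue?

50

Let f[k] be the best obtainable value from length k. For each k, try every first piece i and keep the best of price[i] + f[k−i].
f[1] = 0
f[2] = 8
f[3] = 8
f[4] = 16  (first piece 2, then f[2]=8)
f[5] = 16
f[6] = 24  (first piece 2, then f[4]=16)
f[7] = 24
f[8] = 42
f[9] = 42
f[10] = 50  (first piece 2, then f[8]=42)
f[11] = 50
One optimal cutting: pieces 8 + 2 with 1 cm of scrap → ¢50.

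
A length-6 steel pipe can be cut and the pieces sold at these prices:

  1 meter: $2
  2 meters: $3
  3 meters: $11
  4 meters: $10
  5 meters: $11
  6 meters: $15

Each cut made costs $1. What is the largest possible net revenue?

Build v[k] bottom-up: v[k] = max over allowed piece i of (p[i] + v[k−i]) − 1 per cut.
v[1] = 2
v[2] = 3  (first piece 1, then v[1]=2)
v[3] = 11
v[4] = 12  (first piece 1, then v[3]=11)
v[5] = 13  (first piece 1, then v[4]=12)
v[6] = 21  (first piece 3, then v[3]=11)
One optimal plan: pieces 3 + 3 (1 cut) → $22 − $1 = $21.

21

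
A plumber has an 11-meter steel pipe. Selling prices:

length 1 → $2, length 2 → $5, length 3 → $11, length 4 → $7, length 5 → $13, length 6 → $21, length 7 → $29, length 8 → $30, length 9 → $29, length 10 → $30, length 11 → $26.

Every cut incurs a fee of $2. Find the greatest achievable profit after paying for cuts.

39

Build net[k] bottom-up: net[k] = max over allowed piece i of (p[i] + net[k−i]) − 2 per cut.
net[1] = 2
net[2] = max(2+2-2, 5+0) = 5
net[3] = max(2+5-2, 5+2-2, 11+0) = 11
net[4] = max(2+11-2, 5+5-2, 11+2-2, 7+0) = 11
net[5] = max(2+11-2, 5+11-2, 11+5-2, 7+2-2, 13+0) = 14
net[6] = max(2+14-2, 5+11-2, 11+11-2, 7+5-2, 13+2-2, 21+0) = 21
net[7] = max(2+21-2, 5+14-2, 11+11-2, …, 21+2-2, 29+0) = 29
net[8] = max(2+29-2, 5+21-2, 11+14-2, …, 29+2-2, 30+0) = 30
net[9] = max(2+30-2, 5+29-2, 11+21-2, …, 30+2-2, 29+0) = 32
net[10] = max(2+32-2, 5+30-2, 11+29-2, …, 29+2-2, 30+0) = 38
net[11] = max(2+38-2, 5+32-2, 11+30-2, …, 30+2-2, 26+0) = 39
One optimal plan: pieces 8 + 3 (1 cut) → $41 − $2 = $39.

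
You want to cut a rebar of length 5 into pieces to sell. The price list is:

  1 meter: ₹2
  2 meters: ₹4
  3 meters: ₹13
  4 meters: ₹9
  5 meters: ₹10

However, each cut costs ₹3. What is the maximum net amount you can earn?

14

Consider every possible first cut. r[k] is the best of p[i]+r[k−i] over all sellable i≤k, charging 3 whenever i<k.
r[1] = 2
r[2] = 4
r[3] = 13
r[4] = 12  (first piece 1, then r[3]=13)
r[5] = 14  (first piece 2, then r[3]=13)
One optimal plan: pieces 3 + 2 (1 cut) → ₹17 − ₹3 = ₹14.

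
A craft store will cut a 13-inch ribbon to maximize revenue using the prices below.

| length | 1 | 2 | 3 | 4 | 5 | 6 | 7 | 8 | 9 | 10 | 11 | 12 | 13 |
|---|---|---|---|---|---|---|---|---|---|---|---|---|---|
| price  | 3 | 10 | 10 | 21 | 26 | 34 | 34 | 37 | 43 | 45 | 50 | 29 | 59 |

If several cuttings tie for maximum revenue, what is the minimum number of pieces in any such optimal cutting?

Build r[k] bottom-up: r[k] = max over allowed piece i of (p[i] + r[k−i]).
r[1] = 3
r[2] = 10
r[3] = 13  (first piece 1, then r[2]=10)
r[4] = 21
r[5] = 26
r[6] = 34
r[7] = 37  (first piece 1, then r[6]=34)
r[8] = 44  (first piece 2, then r[6]=34)
r[9] = 47  (first piece 1, then r[8]=44)
r[10] = 55  (first piece 4, then r[6]=34)
r[11] = 60  (first piece 5, then r[6]=34)
r[12] = 68  (first piece 6, then r[6]=34)
r[13] = 71  (first piece 1, then r[12]=68)
Maximum revenue is ¢71.
Now minimize piece count subject to staying optimal: for each k, pieces[k] = 1 + min over i with p[i]+r[k−i]=r[k] of pieces[k−i].
pieces[10] = 2
pieces[11] = 2
pieces[12] = 2
pieces[13] = 3

3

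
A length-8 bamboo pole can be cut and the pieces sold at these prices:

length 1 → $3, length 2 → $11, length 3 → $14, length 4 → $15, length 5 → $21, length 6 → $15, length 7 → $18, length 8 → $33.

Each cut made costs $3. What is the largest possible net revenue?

35

Consider every possible first cut. net[k] is the best of p[i]+net[k−i] over all sellable i≤k, charging 3 whenever i<k.
net[1] = 3
net[2] = 11
net[3] = 14
net[4] = 19  (first piece 2, then net[2]=11)
net[5] = 22  (first piece 2, then net[3]=14)
net[6] = 27  (first piece 2, then net[4]=19)
net[7] = 30  (first piece 2, then net[5]=22)
net[8] = 35  (first piece 2, then net[6]=27)
One optimal plan: pieces 2 + 2 + 2 + 2 (3 cuts) → $44 − $9 = $35.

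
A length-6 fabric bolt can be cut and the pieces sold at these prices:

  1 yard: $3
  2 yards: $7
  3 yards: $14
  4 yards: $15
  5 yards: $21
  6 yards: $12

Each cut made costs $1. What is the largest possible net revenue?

27

Build r[k] bottom-up: r[k] = max over allowed piece i of (p[i] + r[k−i]) − 1 per cut.
r[1] = 3
r[2] = 7
r[3] = 14
r[4] = 16  (first piece 1, then r[3]=14)
r[5] = 21
r[6] = 27  (first piece 3, then r[3]=14)
One optimal plan: pieces 3 + 3 (1 cut) → $28 − $1 = $27.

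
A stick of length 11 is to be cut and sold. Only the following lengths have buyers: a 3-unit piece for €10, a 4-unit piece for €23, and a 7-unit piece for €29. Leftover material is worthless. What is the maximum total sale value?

Consider every possible first cut. best[k] is the best of p[i]+best[k−i] over all sellable i≤k.
best[1] = 0
best[2] = 0
best[3] = 10
best[4] = max(10+0, 23+0) = 23
best[5] = max(10+0, 23+0) = 23
best[6] = max(10+10, 23+0) = 23
best[7] = max(10+23, 23+10, 29+0) = 33
best[8] = max(10+23, 23+23, 29+0) = 46
best[9] = max(10+23, 23+23, 29+0) = 46
best[10] = max(10+33, 23+23, 29+10) = 46
best[11] = max(10+46, 23+33, 29+23) = 56
One optimal cutting: 4 + 4 + 3 → €56.

56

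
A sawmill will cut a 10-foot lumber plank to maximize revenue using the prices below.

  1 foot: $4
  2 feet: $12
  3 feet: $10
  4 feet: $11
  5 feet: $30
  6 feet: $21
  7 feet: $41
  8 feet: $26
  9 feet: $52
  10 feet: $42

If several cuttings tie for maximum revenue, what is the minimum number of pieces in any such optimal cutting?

Let r[k] be the best obtainable value from length k. For each k, try every first piece i and keep the best of price[i] + r[k−i].
r[1] = 4
r[2] = max(4+4, 12+0) = 12
r[3] = max(4+12, 12+4, 10+0) = 16
r[4] = max(4+16, 12+12, 10+4, 11+0) = 24
r[5] = max(4+24, 12+16, 10+12, 11+4, 30+0) = 30
r[6] = max(4+30, 12+24, 10+16, 11+12, 30+4, 21+0) = 36
r[7] = max(4+36, 12+30, 10+24, …, 21+4, 41+0) = 42
r[8] = max(4+42, 12+36, 10+30, …, 41+4, 26+0) = 48
r[9] = max(4+48, 12+42, 10+36, …, 26+4, 52+0) = 54
r[10] = max(4+54, 12+48, 10+42, …, 52+4, 42+0) = 60
Maximum revenue is $60.
Now minimize piece count subject to staying optimal: for each k, pieces[k] = 1 + min over i with p[i]+r[k−i]=r[k] of pieces[k−i].
pieces[7] = 2
pieces[8] = 4
pieces[9] = 3
pieces[10] = 2

2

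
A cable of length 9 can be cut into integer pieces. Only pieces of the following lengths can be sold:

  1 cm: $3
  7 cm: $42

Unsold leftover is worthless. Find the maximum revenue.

48

Build best[k] bottom-up: best[k] = max over allowed piece i of (p[i] + best[k−i]).
best[1] = 3
best[2] = 6  (first piece 1, then best[1]=3)
best[3] = 9  (first piece 1, then best[2]=6)
best[4] = 12  (first piece 1, then best[3]=9)
best[5] = 15  (first piece 1, then best[4]=12)
best[6] = 18  (first piece 1, then best[5]=15)
best[7] = max(3+18, 42+0) = 42
best[8] = max(3+42, 42+3) = 45
best[9] = max(3+45, 42+6) = 48
One optimal cutting: 7 + 1 + 1 → $48.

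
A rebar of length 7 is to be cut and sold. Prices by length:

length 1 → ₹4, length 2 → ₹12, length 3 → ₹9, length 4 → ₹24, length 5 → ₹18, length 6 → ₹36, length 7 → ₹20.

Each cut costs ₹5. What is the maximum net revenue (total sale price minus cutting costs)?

35

Build v[k] bottom-up: v[k] = max over allowed piece i of (p[i] + v[k−i]) − 5 per cut.
v[1] = 4
v[2] = max(4+4-5, 12+0) = 12
v[3] = max(4+12-5, 12+4-5, 9+0) = 11
v[4] = max(4+11-5, 12+12-5, 9+4-5, 24+0) = 24
v[5] = max(4+24-5, 12+11-5, 9+12-5, 24+4-5, 18+0) = 23
v[6] = max(4+23-5, 12+24-5, 9+11-5, 24+12-5, 18+4-5, 36+0) = 36
v[7] = max(4+36-5, 12+23-5, 9+24-5, …, 36+4-5, 20+0) = 35
One optimal plan: pieces 6 + 1 (1 cut) → ₹40 − ₹5 = ₹35.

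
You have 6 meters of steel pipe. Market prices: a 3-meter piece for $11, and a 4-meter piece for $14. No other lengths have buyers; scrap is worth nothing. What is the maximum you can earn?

22

Build f[k] bottom-up: f[k] = max over allowed piece i of (p[i] + f[k−i]).
f[1] = 0
f[2] = 0
f[3] = 11
f[4] = max(11+0, 14+0) = 14
f[5] = max(11+0, 14+0) = 14
f[6] = max(11+11, 14+0) = 22
One optimal cutting: 3 + 3 → $22.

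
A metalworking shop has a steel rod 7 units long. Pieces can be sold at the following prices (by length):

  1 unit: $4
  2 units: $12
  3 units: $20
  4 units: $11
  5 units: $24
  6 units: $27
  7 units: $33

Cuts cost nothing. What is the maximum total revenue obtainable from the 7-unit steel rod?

Build best[k] bottom-up: best[k] = max over allowed piece i of (p[i] + best[k−i]).
best[1] = 4
best[2] = 12
best[3] = 20
best[4] = 24  (first piece 1, then best[3]=20)
best[5] = 32  (first piece 2, then best[3]=20)
best[6] = 40  (first piece 3, then best[3]=20)
best[7] = 44  (first piece 1, then best[6]=40)
One optimal cutting: 3 + 3 + 1 → $20 + $20 + $4 = $44.

44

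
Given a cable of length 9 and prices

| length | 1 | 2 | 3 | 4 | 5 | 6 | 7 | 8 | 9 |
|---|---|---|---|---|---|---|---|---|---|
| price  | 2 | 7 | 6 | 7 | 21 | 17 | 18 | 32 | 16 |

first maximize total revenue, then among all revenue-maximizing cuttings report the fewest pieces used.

3

Build r[k] bottom-up: r[k] = max over allowed piece i of (p[i] + r[k−i]).
r[1] = 2
r[2] = 7
r[3] = 9  (first piece 1, then r[2]=7)
r[4] = 14  (first piece 2, then r[2]=7)
r[5] = 21
r[6] = 23  (first piece 1, then r[5]=21)
r[7] = 28  (first piece 2, then r[5]=21)
r[8] = 32
r[9] = 35  (first piece 2, then r[7]=28)
Maximum revenue is 35.
Now minimize piece count subject to staying optimal: for each k, pieces[k] = 1 + min over i with p[i]+r[k−i]=r[k] of pieces[k−i].
pieces[6] = 2
pieces[7] = 2
pieces[8] = 1
pieces[9] = 3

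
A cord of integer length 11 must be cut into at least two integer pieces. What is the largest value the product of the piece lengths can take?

Define P[k] = max over 1≤i<k of i · max(k−i, P[k−i]); the inner max lets the remainder stay uncut if that's better.
P[2] = 1×max(1,0) = 1×1 = 1
P[3] = max(1×2, 2×1) = 2
P[4] = max(1×3, 2×2, 3×1) = 4
P[5] = max(1×4, 2×3, 3×2, 4×1) = 6
P[6] = max(1×6, 2×4, 3×3, 4×2, 5×1) = 9
P[7] = max(1×9, 2×6, 3×4, 4×3, 5×2, 6×1) = 12
P[8] = max(1×12, 2×9, 3×6, …, 6×2, 7×1) = 18
P[9] = max(1×18, 2×12, 3×9, …, 7×2, 8×1) = 27
P[10] = max(1×27, 2×18, 3×12, …, 8×2, 9×1) = 36
P[11] = max(1×36, 2×27, 3×18, …, 9×2, 10×1) = 54
One optimal split: 3 + 3 + 3 + 2; product 3×3×3×2 = 54.

54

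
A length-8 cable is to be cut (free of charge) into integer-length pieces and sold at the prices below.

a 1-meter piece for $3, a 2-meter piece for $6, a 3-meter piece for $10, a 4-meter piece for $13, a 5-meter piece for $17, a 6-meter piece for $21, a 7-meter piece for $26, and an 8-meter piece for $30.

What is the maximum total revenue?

Build v[k] bottom-up: v[k] = max over allowed piece i of (p[i] + v[k−i]).
v[1] = 3
v[2] = max(3+3, 6+0) = 6
v[3] = max(3+6, 6+3, 10+0) = 10
v[4] = max(3+10, 6+6, 10+3, 13+0) = 13
v[5] = max(3+13, 6+10, 10+6, 13+3, 17+0) = 17
v[6] = max(3+17, 6+13, 10+10, 13+6, 17+3, 21+0) = 21
v[7] = max(3+21, 6+17, 10+13, …, 21+3, 26+0) = 26
v[8] = max(3+26, 6+21, 10+17, …, 26+3, 30+0) = 30
Best is to sell the whole 8-meter piece uncut for $30.

30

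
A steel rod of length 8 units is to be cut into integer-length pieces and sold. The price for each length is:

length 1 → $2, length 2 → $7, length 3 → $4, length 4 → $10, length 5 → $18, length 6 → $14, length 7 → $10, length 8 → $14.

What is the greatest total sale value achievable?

Build best[k] bottom-up: best[k] = max over allowed piece i of (p[i] + best[k−i]).
best[1] = 2
best[2] = 7
best[3] = 9  (first piece 1, then best[2]=7)
best[4] = 14  (first piece 2, then best[2]=7)
best[5] = 18
best[6] = 21  (first piece 2, then best[4]=14)
best[7] = 25  (first piece 2, then best[5]=18)
best[8] = 28  (first piece 2, then best[6]=21)
One optimal cutting: 2 + 2 + 2 + 2 → $7 + $7 + $7 + $7 = $28.

28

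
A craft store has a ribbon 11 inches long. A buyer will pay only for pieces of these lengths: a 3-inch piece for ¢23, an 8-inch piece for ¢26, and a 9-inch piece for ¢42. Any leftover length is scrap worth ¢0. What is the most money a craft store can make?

69

Consider every possible first cut. best[k] is the best of p[i]+best[k−i] over all sellable i≤k.
best[1] = 0
best[2] = 0
best[3] = 23
best[4] = 23
best[5] = 23
best[6] = 46  (first piece 3, then best[3]=23)
best[7] = 46
best[8] = max(23+23, 26+0) = 46
best[9] = max(23+46, 26+0, 42+0) = 69
best[10] = max(23+46, 26+0, 42+0) = 69
best[11] = max(23+46, 26+23, 42+0) = 69
One optimal cutting: pieces 3 + 3 + 3 with 2 inches of scrap → ¢69.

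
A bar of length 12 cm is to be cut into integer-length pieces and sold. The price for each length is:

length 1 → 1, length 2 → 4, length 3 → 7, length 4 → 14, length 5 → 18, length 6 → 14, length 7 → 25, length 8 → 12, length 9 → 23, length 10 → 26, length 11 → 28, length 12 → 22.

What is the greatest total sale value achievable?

43

Let R[k] be the best obtainable value from length k. For each k, try every first piece i and keep the best of price[i] + R[k−i].
R[1] = 1
R[2] = max(1+1, 4+0) = 4
R[3] = max(1+4, 4+1, 7+0) = 7
R[4] = max(1+7, 4+4, 7+1, 14+0) = 14
R[5] = max(1+14, 4+7, 7+4, 14+1, 18+0) = 18
R[6] = max(1+18, 4+14, 7+7, 14+4, 18+1, 14+0) = 19
R[7] = max(1+19, 4+18, 7+14, …, 14+1, 25+0) = 25
R[8] = max(1+25, 4+19, 7+18, …, 25+1, 12+0) = 28
R[9] = max(1+28, 4+25, 7+19, …, 12+1, 23+0) = 32
R[10] = max(1+32, 4+28, 7+25, …, 23+1, 26+0) = 36
R[11] = max(1+36, 4+32, 7+28, …, 26+1, 28+0) = 39
R[12] = max(1+39, 4+36, 7+32, …, 28+1, 22+0) = 43
One optimal cutting: 7 + 5 → 25 + 18 = 43.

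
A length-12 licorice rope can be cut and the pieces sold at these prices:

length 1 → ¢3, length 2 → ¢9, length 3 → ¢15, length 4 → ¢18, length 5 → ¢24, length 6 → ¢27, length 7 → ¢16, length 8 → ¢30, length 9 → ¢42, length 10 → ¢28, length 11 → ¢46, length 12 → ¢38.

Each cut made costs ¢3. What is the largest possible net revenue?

54

Consider every possible first cut. v[k] is the best of p[i]+v[k−i] over all sellable i≤k, charging 3 whenever i<k.
v[1] = 3
v[2] = 9
v[3] = 15
v[4] = 18
v[5] = 24
v[6] = 27  (first piece 3, then v[3]=15)
v[7] = 30  (first piece 2, then v[5]=24)
v[8] = 36  (first piece 3, then v[5]=24)
v[9] = 42
v[10] = 45  (first piece 5, then v[5]=24)
v[11] = 48  (first piece 2, then v[9]=42)
v[12] = 54  (first piece 3, then v[9]=42)
One optimal plan: pieces 9 + 3 (1 cut) → ¢57 − ¢3 = ¢54.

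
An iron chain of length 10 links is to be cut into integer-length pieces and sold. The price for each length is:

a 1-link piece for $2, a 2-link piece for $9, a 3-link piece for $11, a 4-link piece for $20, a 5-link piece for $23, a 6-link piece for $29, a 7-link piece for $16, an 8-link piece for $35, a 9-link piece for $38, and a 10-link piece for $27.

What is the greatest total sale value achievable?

49

Let best[k] be the best obtainable value from length k. For each k, try every first piece i and keep the best of price[i] + best[k−i].
best[1] = 2
best[2] = max(2+2, 9+0) = 9
best[3] = max(2+9, 9+2, 11+0) = 11
best[4] = max(2+11, 9+9, 11+2, 20+0) = 20
best[5] = max(2+20, 9+11, 11+9, 20+2, 23+0) = 23
best[6] = max(2+23, 9+20, 11+11, 20+9, 23+2, 29+0) = 29
best[7] = max(2+29, 9+23, 11+20, …, 29+2, 16+0) = 32
best[8] = max(2+32, 9+29, 11+23, …, 16+2, 35+0) = 40
best[9] = max(2+40, 9+32, 11+29, …, 35+2, 38+0) = 43
best[10] = max(2+43, 9+40, 11+32, …, 38+2, 27+0) = 49
One optimal cutting: 4 + 4 + 2 → $20 + $20 + $9 = $49.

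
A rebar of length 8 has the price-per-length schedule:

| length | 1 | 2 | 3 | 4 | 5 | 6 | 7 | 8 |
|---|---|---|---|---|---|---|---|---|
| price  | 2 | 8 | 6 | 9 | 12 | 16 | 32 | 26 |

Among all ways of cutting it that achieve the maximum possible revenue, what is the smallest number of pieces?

Build r[k] bottom-up: r[k] = max over allowed piece i of (p[i] + r[k−i]).
r[1] = 2
r[2] = 8
r[3] = 10  (first piece 1, then r[2]=8)
r[4] = 16  (first piece 2, then r[2]=8)
r[5] = 18  (first piece 1, then r[4]=16)
r[6] = 24  (first piece 2, then r[4]=16)
r[7] = 32
r[8] = 34  (first piece 1, then r[7]=32)
Maximum revenue is ₹34.
Now minimize piece count subject to staying optimal: for each k, pieces[k] = 1 + min over i with p[i]+r[k−i]=r[k] of pieces[k−i].
pieces[5] = 3
pieces[6] = 3
pieces[7] = 1
pieces[8] = 2

2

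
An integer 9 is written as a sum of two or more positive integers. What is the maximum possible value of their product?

27

Define P[k] = max over 1≤i<k of i · max(k−i, P[k−i]); the inner max lets the remainder stay uncut if that's better.
P[2] = 1·max(1,0) = 1·1 = 1
P[3] = max(1·2, 2·1) = 2
P[4] = max(1·3, 2·2, 3·1) = 4
P[5] = max(1·4, 2·3, 3·2, 4·1) = 6
P[6] = max(1·6, 2·4, 3·3, 4·2, 5·1) = 9
P[7] = max(1·9, 2·6, 3·4, 4·3, 5·2, 6·1) = 12
P[8] = max(1·12, 2·9, 3·6, …, 6·2, 7·1) = 18
P[9] = max(1·18, 2·12, 3·9, …, 7·2, 8·1) = 27
One optimal split: 3 + 3 + 3; product 3·3·3 = 27.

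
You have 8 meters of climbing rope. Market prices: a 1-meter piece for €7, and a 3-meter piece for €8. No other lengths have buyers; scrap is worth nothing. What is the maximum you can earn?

Let best[k] be the best obtainable value from length k. For each k, try every first piece i and keep the best of price[i] + best[k−i].
best[1] = 7
best[2] = 14  (first piece 1, then best[1]=7)
best[3] = max(7+14, 8+0) = 21
best[4] = max(7+21, 8+7) = 28
best[5] = max(7+28, 8+14) = 35
best[6] = max(7+35, 8+21) = 42
best[7] = max(7+42, 8+28) = 49
best[8] = max(7+49, 8+35) = 56
One optimal cutting: 1 + 1 + 1 + 1 + 1 + 1 + 1 + 1 → €56.

56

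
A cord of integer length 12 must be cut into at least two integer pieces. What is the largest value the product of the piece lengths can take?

81

Let f[k] be the best product for length k (with at least one cut). For each first piece i, the rest contributes max(k−i, f[k−i]).
Small cases: f[2]=1, f[3]=2, f[4]=4.
f[5] = 2*max(3,2) = 2*3 = 6
f[6] = 3*max(3,2) = 3*3 = 9
f[7] = 2*max(5,6) = 2*6 = 12
f[8] = 2*max(6,9) = 2*9 = 18
f[9] = 3*max(6,9) = 3*9 = 27
f[10] = 2*max(8,18) = 2*18 = 36
f[11] = 2*max(9,27) = 2*27 = 54
f[12] = 3*max(9,27) = 3*27 = 81
One optimal split: 3 + 3 + 3 + 3; product 3*3*3*3 = 81.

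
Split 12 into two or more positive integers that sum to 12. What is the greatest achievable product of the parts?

Fill m[k] for k=2..12: at each k try every first piece i and multiply by the better of (k−i) uncut or m[k−i].
m[2] = 1×max(1,0) = 1×1 = 1
m[3] = max(1×2, 2×1) = 2
m[4] = max(1×3, 2×2, 3×1) = 4
m[5] = max(1×4, 2×3, 3×2, 4×1) = 6
m[6] = max(1×6, 2×4, 3×3, 4×2, 5×1) = 9
m[7] = max(1×9, 2×6, 3×4, 4×3, 5×2, 6×1) = 12
m[8] = max(1×12, 2×9, 3×6, …, 6×2, 7×1) = 18
m[9] = max(1×18, 2×12, 3×9, …, 7×2, 8×1) = 27
m[10] = max(1×27, 2×18, 3×12, …, 8×2, 9×1) = 36
m[11] = max(1×36, 2×27, 3×18, …, 9×2, 10×1) = 54
m[12] = max(1×54, 2×36, 3×27, …, 10×2, 11×1) = 81
One optimal split: 3 + 3 + 3 + 3; product 3×3×3×3 = 81.

81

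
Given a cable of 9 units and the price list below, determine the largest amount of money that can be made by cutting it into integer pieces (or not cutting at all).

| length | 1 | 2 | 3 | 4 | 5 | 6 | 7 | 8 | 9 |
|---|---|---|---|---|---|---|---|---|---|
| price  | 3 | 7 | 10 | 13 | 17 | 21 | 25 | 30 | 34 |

34

Let r[k] be the best obtainable value from length k. For each k, try every first piece i and keep the best of price[i] + r[k−i].
r[1] = 3
r[2] = 7
r[3] = 10  (first piece 1, then r[2]=7)
r[4] = 14  (first piece 2, then r[2]=7)
r[5] = 17  (first piece 1, then r[4]=14)
r[6] = 21  (first piece 2, then r[4]=14)
r[7] = 25
r[8] = 30
r[9] = 34
Best is to sell the whole 9-unit piece uncut for 34.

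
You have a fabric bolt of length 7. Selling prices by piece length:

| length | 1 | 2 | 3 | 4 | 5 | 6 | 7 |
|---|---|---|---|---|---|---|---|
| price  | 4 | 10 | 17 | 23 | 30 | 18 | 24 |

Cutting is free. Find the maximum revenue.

40

Build r[k] bottom-up: r[k] = max over allowed piece i of (p[i] + r[k−i]).
r[1] = 4
r[2] = max(4+4, 10+0) = 10
r[3] = max(4+10, 10+4, 17+0) = 17
r[4] = max(4+17, 10+10, 17+4, 23+0) = 23
r[5] = max(4+23, 10+17, 17+10, 23+4, 30+0) = 30
r[6] = max(4+30, 10+23, 17+17, 23+10, 30+4, 18+0) = 34
r[7] = max(4+34, 10+30, 17+23, …, 18+4, 24+0) = 40
One optimal cutting: 5 + 2 → $30 + $10 = $40.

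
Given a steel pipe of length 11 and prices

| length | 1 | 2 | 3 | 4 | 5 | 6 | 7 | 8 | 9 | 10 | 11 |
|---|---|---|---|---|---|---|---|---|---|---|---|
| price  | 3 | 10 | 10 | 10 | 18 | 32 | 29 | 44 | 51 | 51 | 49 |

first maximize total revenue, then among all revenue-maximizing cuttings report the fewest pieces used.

Let r[k] be the best obtainable value from length k. For each k, try every first piece i and keep the best of price[i] + r[k−i].
r[1] = 3
r[2] = 10
r[3] = 13  (first piece 1, then r[2]=10)
r[4] = 20  (first piece 2, then r[2]=10)
r[5] = 23  (first piece 1, then r[4]=20)
r[6] = 32
r[7] = 35  (first piece 1, then r[6]=32)
r[8] = 44
r[9] = 51
r[10] = 54  (first piece 1, then r[9]=51)
r[11] = 61  (first piece 2, then r[9]=51)
Maximum revenue is $61.
Now minimize piece count subject to staying optimal: for each k, pieces[k] = 1 + min over i with p[i]+r[k−i]=r[k] of pieces[k−i].
pieces[8] = 1
pieces[9] = 1
pieces[10] = 2
pieces[11] = 2

2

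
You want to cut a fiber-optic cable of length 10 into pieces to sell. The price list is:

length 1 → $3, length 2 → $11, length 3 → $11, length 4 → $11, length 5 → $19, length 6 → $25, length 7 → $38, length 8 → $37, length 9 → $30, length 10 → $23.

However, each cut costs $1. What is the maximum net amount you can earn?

Consider every possible first cut. v[k] is the best of p[i]+v[k−i] over all sellable i≤k, charging 1 whenever i<k.
v[1] = 3
v[2] = max(3+3-1, 11+0) = 11
v[3] = max(3+11-1, 11+3-1, 11+0) = 13
v[4] = max(3+13-1, 11+11-1, 11+3-1, 11+0) = 21
v[5] = max(3+21-1, 11+13-1, 11+11-1, 11+3-1, 19+0) = 23
v[6] = max(3+23-1, 11+21-1, 11+13-1, 11+11-1, 19+3-1, 25+0) = 31
v[7] = max(3+31-1, 11+23-1, 11+21-1, …, 25+3-1, 38+0) = 38
v[8] = max(3+38-1, 11+31-1, 11+23-1, …, 38+3-1, 37+0) = 41
v[9] = max(3+41-1, 11+38-1, 11+31-1, …, 37+3-1, 30+0) = 48
v[10] = max(3+48-1, 11+41-1, 11+38-1, …, 30+3-1, 23+0) = 51
One optimal plan: pieces 2 + 2 + 2 + 2 + 2 (4 cuts) → $55 − $4 = $51.

51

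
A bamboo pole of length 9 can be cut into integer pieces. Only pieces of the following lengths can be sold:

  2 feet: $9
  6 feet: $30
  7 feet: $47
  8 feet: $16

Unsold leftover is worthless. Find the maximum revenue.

56

Build r[k] bottom-up: r[k] = max over allowed piece i of (p[i] + r[k−i]).
r[1] = 0
r[2] = 9
r[3] = 9
r[4] = 18  (first piece 2, then r[2]=9)
r[5] = 18
r[6] = 30
r[7] = 47
r[8] = 47
r[9] = 56  (first piece 2, then r[7]=47)
One optimal cutting: 7 + 2 → $56.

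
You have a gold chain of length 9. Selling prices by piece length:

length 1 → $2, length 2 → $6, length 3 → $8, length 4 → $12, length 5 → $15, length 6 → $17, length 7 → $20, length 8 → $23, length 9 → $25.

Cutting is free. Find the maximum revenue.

Consider every possible first cut. R[k] is the best of p[i]+R[k−i] over all sellable i≤k.
R[1] = 2
R[2] = max(2+2, 6+0) = 6
R[3] = max(2+6, 6+2, 8+0) = 8
R[4] = max(2+8, 6+6, 8+2, 12+0) = 12
R[5] = max(2+12, 6+8, 8+6, 12+2, 15+0) = 15
R[6] = max(2+15, 6+12, 8+8, 12+6, 15+2, 17+0) = 18
R[7] = max(2+18, 6+15, 8+12, …, 17+2, 20+0) = 21
R[8] = max(2+21, 6+18, 8+15, …, 20+2, 23+0) = 24
R[9] = max(2+24, 6+21, 8+18, …, 23+2, 25+0) = 27
One optimal cutting: 5 + 2 + 2 → $15 + $6 + $6 = $27.

27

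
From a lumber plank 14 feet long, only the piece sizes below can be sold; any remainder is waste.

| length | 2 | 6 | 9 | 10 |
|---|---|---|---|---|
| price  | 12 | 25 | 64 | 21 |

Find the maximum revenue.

Consider every possible first cut. f[k] is the best of p[i]+f[k−i] over all sellable i≤k.
f[1] = 0
f[2] = 12
f[3] = 12
f[4] = 24  (first piece 2, then f[2]=12)
f[5] = 24
f[6] = max(12+24, 25+0) = 36
f[7] = max(12+24, 25+0) = 36
f[8] = max(12+36, 25+12) = 48
f[9] = max(12+36, 25+12, 64+0) = 64
f[10] = max(12+48, 25+24, 64+0, 21+0) = 64
f[11] = max(12+64, 25+24, 64+12, 21+0) = 76
f[12] = max(12+64, 25+36, 64+12, 21+12) = 76
f[13] = max(12+76, 25+36, 64+24, 21+12) = 88
f[14] = max(12+76, 25+48, 64+24, 21+24) = 88
One optimal cutting: pieces 9 + 2 + 2 with 1 foot of scrap → $88.

88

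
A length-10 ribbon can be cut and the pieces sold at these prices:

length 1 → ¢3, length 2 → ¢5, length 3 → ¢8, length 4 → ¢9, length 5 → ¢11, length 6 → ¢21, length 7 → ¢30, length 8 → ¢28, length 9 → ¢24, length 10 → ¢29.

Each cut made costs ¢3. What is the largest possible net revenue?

35

Let v[k] be the best obtainable value from length k. For each k, try every first piece i and keep the best of price[i] + v[k−i] minus the 3 cut fee when i<k.
v[1] = 3
v[2] = max(3+3-3, 5+0) = 5
v[3] = max(3+5-3, 5+3-3, 8+0) = 8
v[4] = max(3+8-3, 5+5-3, 8+3-3, 9+0) = 9
v[5] = max(3+9-3, 5+8-3, 8+5-3, 9+3-3, 11+0) = 11
v[6] = max(3+11-3, 5+9-3, 8+8-3, 9+5-3, 11+3-3, 21+0) = 21
v[7] = max(3+21-3, 5+11-3, 8+9-3, …, 21+3-3, 30+0) = 30
v[8] = max(3+30-3, 5+21-3, 8+11-3, …, 30+3-3, 28+0) = 30
v[9] = max(3+30-3, 5+30-3, 8+21-3, …, 28+3-3, 24+0) = 32
v[10] = max(3+32-3, 5+30-3, 8+30-3, …, 24+3-3, 29+0) = 35
One optimal plan: pieces 7 + 3 (1 cut) → ¢38 − ¢3 = ¢35.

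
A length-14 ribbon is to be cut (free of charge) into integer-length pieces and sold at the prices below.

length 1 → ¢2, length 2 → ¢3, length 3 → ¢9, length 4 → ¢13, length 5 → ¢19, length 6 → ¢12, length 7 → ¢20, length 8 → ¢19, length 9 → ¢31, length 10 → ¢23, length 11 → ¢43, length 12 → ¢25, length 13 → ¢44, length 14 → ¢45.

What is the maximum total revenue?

52

Consider every possible first cut. v[k] is the best of p[i]+v[k−i] over all sellable i≤k.
v[1] = 2
v[2] = 4  (first piece 1, then v[1]=2)
v[3] = 9
v[4] = 13
v[5] = 19
v[6] = 21  (first piece 1, then v[5]=19)
v[7] = 23  (first piece 1, then v[6]=21)
v[8] = 28  (first piece 3, then v[5]=19)
v[9] = 32  (first piece 4, then v[5]=19)
v[10] = 38  (first piece 5, then v[5]=19)
v[11] = 43
v[12] = 45  (first piece 1, then v[11]=43)
v[13] = 47  (first piece 1, then v[12]=45)
v[14] = 52  (first piece 3, then v[11]=43)
One optimal cutting: 11 + 3 → ¢43 + ¢9 = ¢52.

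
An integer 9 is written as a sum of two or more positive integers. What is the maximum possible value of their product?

Fill prod[k] for k=2..9: at each k try every first piece i and multiply by the better of (k−i) uncut or prod[k−i].
prod[2] = 1×max(1,0) = 1×1 = 1
prod[3] = max(1×2, 2×1) = 2
prod[4] = max(1×3, 2×2, 3×1) = 4
prod[5] = max(1×4, 2×3, 3×2, 4×1) = 6
prod[6] = max(1×6, 2×4, 3×3, 4×2, 5×1) = 9
prod[7] = max(1×9, 2×6, 3×4, 4×3, 5×2, 6×1) = 12
prod[8] = max(1×12, 2×9, 3×6, …, 6×2, 7×1) = 18
prod[9] = max(1×18, 2×12, 3×9, …, 7×2, 8×1) = 27
One optimal split: 3 + 3 + 3; product 3×3×3 = 27.

27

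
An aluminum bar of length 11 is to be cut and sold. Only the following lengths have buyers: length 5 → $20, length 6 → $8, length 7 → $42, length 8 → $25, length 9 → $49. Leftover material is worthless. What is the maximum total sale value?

Consider every possible first cut. best[k] is the best of p[i]+best[k−i] over all sellable i≤k.
best[1] = 0
best[2] = 0
best[3] = 0
best[4] = 0
best[5] = 20
best[6] = 20
best[7] = 42
best[8] = 42
best[9] = 49
best[10] = 49
best[11] = 49
One optimal cutting: pieces 9 with 2 cm of scrap → $49.

49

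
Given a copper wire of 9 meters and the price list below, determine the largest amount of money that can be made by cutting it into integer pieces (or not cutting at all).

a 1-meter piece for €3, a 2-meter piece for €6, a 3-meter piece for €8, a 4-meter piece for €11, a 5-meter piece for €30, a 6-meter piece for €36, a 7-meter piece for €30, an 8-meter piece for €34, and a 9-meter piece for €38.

45

Build best[k] bottom-up: best[k] = max over allowed piece i of (p[i] + best[k−i]).
best[1] = 3
best[2] = 6  (first piece 1, then best[1]=3)
best[3] = 9  (first piece 1, then best[2]=6)
best[4] = 12  (first piece 1, then best[3]=9)
best[5] = 30
best[6] = 36
best[7] = 39  (first piece 1, then best[6]=36)
best[8] = 42  (first piece 1, then best[7]=39)
best[9] = 45  (first piece 1, then best[8]=42)
One optimal cutting: 6 + 1 + 1 + 1 → €36 + €3 + €3 + €3 = €45.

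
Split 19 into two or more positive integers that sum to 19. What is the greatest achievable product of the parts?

972

Fill P[k] for k=2..19: at each k try every first piece i and multiply by the better of (k−i) uncut or P[k−i].
P[2] = 1*max(1,0) = 1*1 = 1
P[3] = 1*max(2,1) = 1*2 = 2
P[4] = 2*max(2,1) = 2*2 = 4
P[5] = 2*max(3,2) = 2*3 = 6
P[6] = 3*max(3,2) = 3*3 = 9
P[7] = 2*max(5,6) = 2*6 = 12
P[8] = 2*max(6,9) = 2*9 = 18
P[9] = 3*max(6,9) = 3*9 = 27
P[10] = 2*max(8,18) = 2*18 = 36
P[11] = 2*max(9,27) = 2*27 = 54
P[12] = 3*max(9,27) = 3*27 = 81
P[13] = 2*max(11,54) = 2*54 = 108
P[14] = 2*max(12,81) = 2*81 = 162
P[15] = 3*max(12,81) = 3*81 = 243
P[16] = 2*max(14,162) = 2*162 = 324
P[17] = 2*max(15,243) = 2*243 = 486
P[18] = 3*max(15,243) = 3*243 = 729
P[19] = 2*max(17,486) = 2*486 = 972
One optimal split: 3 + 3 + 3 + 3 + 3 + 2 + 2; product 3*3*3*3*3*2*2 = 972.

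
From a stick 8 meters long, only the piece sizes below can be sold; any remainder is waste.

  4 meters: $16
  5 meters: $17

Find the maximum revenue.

32

Let f[k] be the best obtainable value from length k. For each k, try every first piece i and keep the best of price[i] + f[k−i].
f[1] = 0
f[2] = 0
f[3] = 0
f[4] = 16
f[5] = 17
f[6] = 17
f[7] = 17
f[8] = 32  (first piece 4, then f[4]=16)
One optimal cutting: 4 + 4 → $32.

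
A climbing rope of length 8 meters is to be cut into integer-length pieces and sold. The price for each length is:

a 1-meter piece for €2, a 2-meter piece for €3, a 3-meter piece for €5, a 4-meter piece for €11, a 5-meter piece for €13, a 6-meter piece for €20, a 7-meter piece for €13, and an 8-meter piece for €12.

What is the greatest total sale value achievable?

Let R[k] be the best obtainable value from length k. For each k, try every first piece i and keep the best of price[i] + R[k−i].
R[1] = 2
R[2] = 4  (first piece 1, then R[1]=2)
R[3] = 6  (first piece 1, then R[2]=4)
R[4] = 11
R[5] = 13  (first piece 1, then R[4]=11)
R[6] = 20
R[7] = 22  (first piece 1, then R[6]=20)
R[8] = 24  (first piece 1, then R[7]=22)
One optimal cutting: 6 + 1 + 1 → €20 + €2 + €2 = €24.

24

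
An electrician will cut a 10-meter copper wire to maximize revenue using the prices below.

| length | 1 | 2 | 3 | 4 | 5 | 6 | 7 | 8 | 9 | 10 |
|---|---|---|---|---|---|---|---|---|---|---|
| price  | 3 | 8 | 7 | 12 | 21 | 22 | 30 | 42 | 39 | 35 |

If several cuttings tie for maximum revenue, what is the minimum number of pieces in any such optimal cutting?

2

Consider every possible first cut. r[k] is the best of p[i]+r[k−i] over all sellable i≤k.
r[1] = 3
r[2] = 8
r[3] = 11  (first piece 1, then r[2]=8)
r[4] = 16  (first piece 2, then r[2]=8)
r[5] = 21
r[6] = 24  (first piece 1, then r[5]=21)
r[7] = 30
r[8] = 42
r[9] = 45  (first piece 1, then r[8]=42)
r[10] = 50  (first piece 2, then r[8]=42)
Maximum revenue is €50.
Now minimize piece count subject to staying optimal: for each k, pieces[k] = 1 + min over i with p[i]+r[k−i]=r[k] of pieces[k−i].
pieces[7] = 1
pieces[8] = 1
pieces[9] = 2
pieces[10] = 2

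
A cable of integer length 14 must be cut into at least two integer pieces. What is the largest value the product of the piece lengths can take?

Let f[k] be the best product for length k (with at least one cut). For each first piece i, the rest contributes max(k−i, f[k−i]).
f[2] = 1×max(1,0) = 1×1 = 1
f[3] = 1×max(2,1) = 1×2 = 2
f[4] = 2×max(2,1) = 2×2 = 4
f[5] = 2×max(3,2) = 2×3 = 6
f[6] = 3×max(3,2) = 3×3 = 9
f[7] = 2×max(5,6) = 2×6 = 12
f[8] = 2×max(6,9) = 2×9 = 18
f[9] = 3×max(6,9) = 3×9 = 27
f[10] = 2×max(8,18) = 2×18 = 36
f[11] = 2×max(9,27) = 2×27 = 54
f[12] = 3×max(9,27) = 3×27 = 81
f[13] = 2×max(11,54) = 2×54 = 108
f[14] = 2×max(12,81) = 2×81 = 162
One optimal split: 3 + 3 + 3 + 3 + 2; product 3×3×3×3×2 = 162.

162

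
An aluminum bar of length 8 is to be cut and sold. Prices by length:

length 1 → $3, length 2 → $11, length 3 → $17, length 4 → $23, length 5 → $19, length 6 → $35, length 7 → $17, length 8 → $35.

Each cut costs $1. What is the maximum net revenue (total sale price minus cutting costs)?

Consider every possible first cut. r[k] is the best of p[i]+r[k−i] over all sellable i≤k, charging 1 whenever i<k.
r[1] = 3
r[2] = max(3+3-1, 11+0) = 11
r[3] = max(3+11-1, 11+3-1, 17+0) = 17
r[4] = max(3+17-1, 11+11-1, 17+3-1, 23+0) = 23
r[5] = max(3+23-1, 11+17-1, 17+11-1, 23+3-1, 19+0) = 27
r[6] = max(3+27-1, 11+23-1, 17+17-1, 23+11-1, 19+3-1, 35+0) = 35
r[7] = max(3+35-1, 11+27-1, 17+23-1, …, 35+3-1, 17+0) = 39
r[8] = max(3+39-1, 11+35-1, 17+27-1, …, 17+3-1, 35+0) = 45
One optimal plan: pieces 6 + 2 (1 cut) → $46 − $1 = $45.

45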